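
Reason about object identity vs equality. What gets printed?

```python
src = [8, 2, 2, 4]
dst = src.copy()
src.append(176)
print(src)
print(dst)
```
[8, 2, 2, 4, 176]
[8, 2, 2, 4]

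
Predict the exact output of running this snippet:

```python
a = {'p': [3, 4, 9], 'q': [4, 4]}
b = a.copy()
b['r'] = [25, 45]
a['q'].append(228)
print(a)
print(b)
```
{'p': [3, 4, 9], 'q': [4, 4, 228]}
{'p': [3, 4, 9], 'q': [4, 4, 228], 'r': [25, 45]}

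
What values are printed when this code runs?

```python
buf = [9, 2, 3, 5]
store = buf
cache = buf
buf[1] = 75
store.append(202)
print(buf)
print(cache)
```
[9, 75, 3, 5, 202]
[9, 75, 3, 5, 202]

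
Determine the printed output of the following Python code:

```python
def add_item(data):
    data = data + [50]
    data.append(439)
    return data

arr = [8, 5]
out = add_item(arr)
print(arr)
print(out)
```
[8, 5]
[8, 5, 50, 439]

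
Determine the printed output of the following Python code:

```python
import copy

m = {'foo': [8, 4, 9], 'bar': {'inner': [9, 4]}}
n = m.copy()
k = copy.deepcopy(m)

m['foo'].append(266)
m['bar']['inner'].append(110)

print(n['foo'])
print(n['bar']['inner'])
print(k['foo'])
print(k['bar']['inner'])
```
[8, 4, 9, 266]
[9, 4, 110]
[8, 4, 9]
[9, 4]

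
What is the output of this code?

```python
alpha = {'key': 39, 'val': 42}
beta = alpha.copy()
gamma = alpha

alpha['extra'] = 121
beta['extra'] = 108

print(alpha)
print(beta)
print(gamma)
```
{'key': 39, 'val': 42, 'extra': 121}
{'key': 39, 'val': 42, 'extra': 108}
{'key': 39, 'val': 42, 'extra': 121}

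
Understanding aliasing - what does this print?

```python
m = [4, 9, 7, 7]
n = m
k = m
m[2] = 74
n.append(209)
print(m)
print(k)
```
[4, 9, 74, 7, 209]
[4, 9, 74, 7, 209]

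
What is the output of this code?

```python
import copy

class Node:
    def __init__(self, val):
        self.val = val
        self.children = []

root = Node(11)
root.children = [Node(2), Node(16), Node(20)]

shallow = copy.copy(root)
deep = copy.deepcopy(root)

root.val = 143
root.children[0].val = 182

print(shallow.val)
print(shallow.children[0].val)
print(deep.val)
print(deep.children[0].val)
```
11
182
11
2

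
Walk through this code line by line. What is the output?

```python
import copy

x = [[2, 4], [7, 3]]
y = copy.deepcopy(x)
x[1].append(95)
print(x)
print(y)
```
[[2, 4], [7, 3, 95]]
[[2, 4], [7, 3]]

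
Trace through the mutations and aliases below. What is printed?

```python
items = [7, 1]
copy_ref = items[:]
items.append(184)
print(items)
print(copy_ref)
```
[7, 1, 184]
[7, 1]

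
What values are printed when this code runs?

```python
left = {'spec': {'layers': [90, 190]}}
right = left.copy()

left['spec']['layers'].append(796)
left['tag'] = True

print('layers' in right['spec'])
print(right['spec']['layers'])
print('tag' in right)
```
True
[90, 190, 796]
False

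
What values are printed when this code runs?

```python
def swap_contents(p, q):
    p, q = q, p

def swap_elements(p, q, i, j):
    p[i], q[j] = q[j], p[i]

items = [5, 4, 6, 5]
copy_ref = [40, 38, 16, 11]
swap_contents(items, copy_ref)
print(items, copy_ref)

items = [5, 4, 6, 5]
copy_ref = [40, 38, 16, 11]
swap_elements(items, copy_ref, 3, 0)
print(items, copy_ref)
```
[5, 4, 6, 5] [40, 38, 16, 11]
[5, 4, 6, 40] [5, 38, 16, 11]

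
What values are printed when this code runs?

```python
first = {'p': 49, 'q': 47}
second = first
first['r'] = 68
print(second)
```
{'p': 49, 'q': 47, 'r': 68}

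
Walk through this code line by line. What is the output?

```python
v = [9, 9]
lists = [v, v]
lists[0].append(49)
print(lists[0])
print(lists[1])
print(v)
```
[9, 9, 49]
[9, 9, 49]
[9, 9, 49]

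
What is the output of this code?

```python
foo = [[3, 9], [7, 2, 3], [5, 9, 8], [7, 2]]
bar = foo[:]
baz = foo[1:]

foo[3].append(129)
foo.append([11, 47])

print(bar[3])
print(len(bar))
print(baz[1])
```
[7, 2, 129]
4
[5, 9, 8]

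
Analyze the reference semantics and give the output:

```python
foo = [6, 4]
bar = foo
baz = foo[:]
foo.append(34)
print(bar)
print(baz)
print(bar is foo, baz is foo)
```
[6, 4, 34]
[6, 4]
True False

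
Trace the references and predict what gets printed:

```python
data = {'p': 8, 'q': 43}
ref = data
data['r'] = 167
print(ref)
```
{'p': 8, 'q': 43, 'r': 167}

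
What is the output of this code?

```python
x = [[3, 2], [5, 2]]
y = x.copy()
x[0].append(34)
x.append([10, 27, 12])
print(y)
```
[[3, 2, 34], [5, 2]]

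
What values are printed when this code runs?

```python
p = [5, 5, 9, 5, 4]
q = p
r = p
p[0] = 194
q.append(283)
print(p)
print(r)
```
[194, 5, 9, 5, 4, 283]
[194, 5, 9, 5, 4, 283]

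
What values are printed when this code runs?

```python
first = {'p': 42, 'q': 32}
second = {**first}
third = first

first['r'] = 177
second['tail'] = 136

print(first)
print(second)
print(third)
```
{'p': 42, 'q': 32, 'r': 177}
{'p': 42, 'q': 32, 'tail': 136}
{'p': 42, 'q': 32, 'r': 177}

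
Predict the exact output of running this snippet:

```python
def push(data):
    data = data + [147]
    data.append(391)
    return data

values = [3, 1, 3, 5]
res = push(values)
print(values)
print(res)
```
[3, 1, 3, 5]
[3, 1, 3, 5, 147, 391]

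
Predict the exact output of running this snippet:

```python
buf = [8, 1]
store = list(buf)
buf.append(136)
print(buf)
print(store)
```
[8, 1, 136]
[8, 1]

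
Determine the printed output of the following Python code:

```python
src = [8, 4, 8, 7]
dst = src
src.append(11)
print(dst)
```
[8, 4, 8, 7, 11]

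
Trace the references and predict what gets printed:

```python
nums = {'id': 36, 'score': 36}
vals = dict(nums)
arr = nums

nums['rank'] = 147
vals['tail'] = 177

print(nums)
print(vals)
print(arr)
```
{'id': 36, 'score': 36, 'rank': 147}
{'id': 36, 'score': 36, 'tail': 177}
{'id': 36, 'score': 36, 'rank': 147}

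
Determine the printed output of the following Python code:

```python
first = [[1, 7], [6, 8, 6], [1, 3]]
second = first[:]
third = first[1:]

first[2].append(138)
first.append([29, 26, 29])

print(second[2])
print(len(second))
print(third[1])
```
[1, 3, 138]
3
[1, 3, 138]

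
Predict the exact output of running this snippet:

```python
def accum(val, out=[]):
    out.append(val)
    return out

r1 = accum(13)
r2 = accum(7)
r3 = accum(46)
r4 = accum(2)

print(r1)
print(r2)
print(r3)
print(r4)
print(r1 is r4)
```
[13, 7, 46, 2]
[13, 7, 46, 2]
[13, 7, 46, 2]
[13, 7, 46, 2]
True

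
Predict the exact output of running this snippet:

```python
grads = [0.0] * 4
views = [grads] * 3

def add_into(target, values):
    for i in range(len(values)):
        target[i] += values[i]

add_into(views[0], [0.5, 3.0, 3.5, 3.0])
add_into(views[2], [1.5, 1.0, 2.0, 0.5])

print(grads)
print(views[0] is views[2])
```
[2.0, 4.0, 5.5, 3.5]
True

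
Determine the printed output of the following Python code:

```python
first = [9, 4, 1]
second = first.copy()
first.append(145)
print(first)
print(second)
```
[9, 4, 1, 145]
[9, 4, 1]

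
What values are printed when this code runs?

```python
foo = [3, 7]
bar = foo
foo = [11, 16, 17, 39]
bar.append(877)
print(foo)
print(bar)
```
[11, 16, 17, 39]
[3, 7, 877]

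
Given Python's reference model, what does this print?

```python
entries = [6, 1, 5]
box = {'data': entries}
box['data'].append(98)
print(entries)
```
[6, 1, 5, 98]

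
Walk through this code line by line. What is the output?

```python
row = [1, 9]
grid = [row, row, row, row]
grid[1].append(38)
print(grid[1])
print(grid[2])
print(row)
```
[1, 9, 38]
[1, 9, 38]
[1, 9, 38]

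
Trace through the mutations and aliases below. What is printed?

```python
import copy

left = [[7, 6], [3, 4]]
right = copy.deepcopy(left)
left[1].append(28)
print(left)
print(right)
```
[[7, 6], [3, 4, 28]]
[[7, 6], [3, 4]]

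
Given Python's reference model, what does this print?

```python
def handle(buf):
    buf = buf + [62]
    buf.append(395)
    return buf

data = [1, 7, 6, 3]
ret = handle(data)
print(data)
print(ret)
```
[1, 7, 6, 3]
[1, 7, 6, 3, 62, 395]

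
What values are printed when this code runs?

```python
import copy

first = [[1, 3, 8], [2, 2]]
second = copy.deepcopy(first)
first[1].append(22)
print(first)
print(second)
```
[[1, 3, 8], [2, 2, 22]]
[[1, 3, 8], [2, 2]]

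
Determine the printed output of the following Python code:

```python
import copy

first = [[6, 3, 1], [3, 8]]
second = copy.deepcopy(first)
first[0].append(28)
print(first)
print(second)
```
[[6, 3, 1, 28], [3, 8]]
[[6, 3, 1], [3, 8]]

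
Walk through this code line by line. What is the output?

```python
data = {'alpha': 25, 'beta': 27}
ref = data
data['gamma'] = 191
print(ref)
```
{'alpha': 25, 'beta': 27, 'gamma': 191}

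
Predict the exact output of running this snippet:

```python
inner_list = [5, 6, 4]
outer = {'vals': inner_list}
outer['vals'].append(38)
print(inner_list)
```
[5, 6, 4, 38]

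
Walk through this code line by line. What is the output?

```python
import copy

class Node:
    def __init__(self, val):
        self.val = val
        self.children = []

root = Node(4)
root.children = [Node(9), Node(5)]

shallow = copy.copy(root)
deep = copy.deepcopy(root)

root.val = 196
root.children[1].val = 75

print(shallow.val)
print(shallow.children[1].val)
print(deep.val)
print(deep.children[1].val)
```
4
75
4
5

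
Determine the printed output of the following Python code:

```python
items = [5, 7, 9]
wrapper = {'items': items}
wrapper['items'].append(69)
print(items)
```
[5, 7, 9, 69]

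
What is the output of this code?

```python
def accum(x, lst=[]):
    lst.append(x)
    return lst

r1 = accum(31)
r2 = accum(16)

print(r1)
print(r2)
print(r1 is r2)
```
[31, 16]
[31, 16]
True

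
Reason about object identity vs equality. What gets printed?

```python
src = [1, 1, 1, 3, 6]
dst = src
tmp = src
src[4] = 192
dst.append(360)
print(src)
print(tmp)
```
[1, 1, 1, 3, 192, 360]
[1, 1, 1, 3, 192, 360]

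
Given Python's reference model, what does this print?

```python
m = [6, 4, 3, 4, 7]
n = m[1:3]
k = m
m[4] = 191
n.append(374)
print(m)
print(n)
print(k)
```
[6, 4, 3, 4, 191]
[4, 3, 374]
[6, 4, 3, 4, 191]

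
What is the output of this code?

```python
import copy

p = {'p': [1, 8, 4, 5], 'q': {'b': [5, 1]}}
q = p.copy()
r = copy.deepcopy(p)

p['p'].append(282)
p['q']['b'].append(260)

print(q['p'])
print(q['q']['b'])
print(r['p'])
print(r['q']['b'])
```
[1, 8, 4, 5, 282]
[5, 1, 260]
[1, 8, 4, 5]
[5, 1]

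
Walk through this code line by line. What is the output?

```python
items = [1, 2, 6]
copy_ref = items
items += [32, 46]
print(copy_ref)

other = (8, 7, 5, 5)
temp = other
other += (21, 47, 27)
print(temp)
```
[1, 2, 6, 32, 46]
(8, 7, 5, 5)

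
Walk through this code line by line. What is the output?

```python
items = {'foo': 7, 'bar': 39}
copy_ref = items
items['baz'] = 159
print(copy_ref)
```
{'foo': 7, 'bar': 39, 'baz': 159}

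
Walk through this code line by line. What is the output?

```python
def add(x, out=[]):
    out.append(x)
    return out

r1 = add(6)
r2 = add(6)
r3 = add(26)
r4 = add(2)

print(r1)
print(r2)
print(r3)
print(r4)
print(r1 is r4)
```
[6, 6, 26, 2]
[6, 6, 26, 2]
[6, 6, 26, 2]
[6, 6, 26, 2]
True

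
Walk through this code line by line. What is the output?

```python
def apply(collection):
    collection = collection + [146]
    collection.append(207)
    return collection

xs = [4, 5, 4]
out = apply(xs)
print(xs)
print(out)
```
[4, 5, 4]
[4, 5, 4, 146, 207]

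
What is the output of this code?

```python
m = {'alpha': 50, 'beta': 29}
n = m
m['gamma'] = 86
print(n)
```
{'alpha': 50, 'beta': 29, 'gamma': 86}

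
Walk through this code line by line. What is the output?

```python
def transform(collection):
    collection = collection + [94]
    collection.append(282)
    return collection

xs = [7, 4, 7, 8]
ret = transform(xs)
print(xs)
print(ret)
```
[7, 4, 7, 8]
[7, 4, 7, 8, 94, 282]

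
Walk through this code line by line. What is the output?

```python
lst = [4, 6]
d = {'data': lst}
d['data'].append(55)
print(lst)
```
[4, 6, 55]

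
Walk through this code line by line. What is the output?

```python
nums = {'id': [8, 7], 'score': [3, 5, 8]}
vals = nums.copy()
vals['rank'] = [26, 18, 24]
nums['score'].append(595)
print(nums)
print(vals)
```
{'id': [8, 7], 'score': [3, 5, 8, 595]}
{'id': [8, 7], 'score': [3, 5, 8, 595], 'rank': [26, 18, 24]}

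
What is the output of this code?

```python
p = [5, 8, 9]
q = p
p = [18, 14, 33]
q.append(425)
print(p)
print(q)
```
[18, 14, 33]
[5, 8, 9, 425]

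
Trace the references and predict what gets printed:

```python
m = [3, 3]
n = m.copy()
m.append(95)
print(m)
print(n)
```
[3, 3, 95]
[3, 3]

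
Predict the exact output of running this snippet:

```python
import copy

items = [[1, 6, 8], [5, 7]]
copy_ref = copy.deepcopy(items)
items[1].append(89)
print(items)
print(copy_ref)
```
[[1, 6, 8], [5, 7, 89]]
[[1, 6, 8], [5, 7]]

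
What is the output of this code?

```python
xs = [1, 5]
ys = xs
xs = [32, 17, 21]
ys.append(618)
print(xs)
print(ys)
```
[32, 17, 21]
[1, 5, 618]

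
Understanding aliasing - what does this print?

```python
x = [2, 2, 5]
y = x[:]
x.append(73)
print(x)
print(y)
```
[2, 2, 5, 73]
[2, 2, 5]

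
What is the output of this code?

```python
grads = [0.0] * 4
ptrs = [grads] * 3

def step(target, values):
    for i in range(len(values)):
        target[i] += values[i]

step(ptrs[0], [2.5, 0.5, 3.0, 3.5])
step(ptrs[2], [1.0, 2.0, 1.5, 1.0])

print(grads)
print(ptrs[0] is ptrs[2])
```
[3.5, 2.5, 4.5, 4.5]
True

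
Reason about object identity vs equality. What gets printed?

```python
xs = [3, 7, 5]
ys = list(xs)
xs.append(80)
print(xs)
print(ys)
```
[3, 7, 5, 80]
[3, 7, 5]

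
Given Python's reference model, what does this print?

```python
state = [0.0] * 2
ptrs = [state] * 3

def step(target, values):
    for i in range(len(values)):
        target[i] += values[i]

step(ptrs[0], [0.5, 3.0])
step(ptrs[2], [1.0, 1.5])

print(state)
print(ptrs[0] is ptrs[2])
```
[1.5, 4.5]
True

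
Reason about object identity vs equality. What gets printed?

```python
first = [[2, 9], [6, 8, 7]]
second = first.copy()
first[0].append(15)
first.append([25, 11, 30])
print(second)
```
[[2, 9, 15], [6, 8, 7]]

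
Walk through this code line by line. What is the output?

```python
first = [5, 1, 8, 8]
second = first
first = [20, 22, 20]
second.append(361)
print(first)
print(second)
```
[20, 22, 20]
[5, 1, 8, 8, 361]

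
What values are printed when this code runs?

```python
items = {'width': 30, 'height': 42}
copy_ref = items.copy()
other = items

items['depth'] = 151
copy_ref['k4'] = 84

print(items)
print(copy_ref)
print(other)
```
{'width': 30, 'height': 42, 'depth': 151}
{'width': 30, 'height': 42, 'k4': 84}
{'width': 30, 'height': 42, 'depth': 151}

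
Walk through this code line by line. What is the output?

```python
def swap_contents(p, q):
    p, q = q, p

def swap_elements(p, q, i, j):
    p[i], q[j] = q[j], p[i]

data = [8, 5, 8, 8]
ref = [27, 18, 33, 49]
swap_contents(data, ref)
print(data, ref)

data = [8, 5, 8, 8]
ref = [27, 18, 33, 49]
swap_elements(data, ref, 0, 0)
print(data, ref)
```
[8, 5, 8, 8] [27, 18, 33, 49]
[27, 5, 8, 8] [8, 18, 33, 49]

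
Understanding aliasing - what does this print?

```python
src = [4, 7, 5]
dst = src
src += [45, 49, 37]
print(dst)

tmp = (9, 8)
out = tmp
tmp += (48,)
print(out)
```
[4, 7, 5, 45, 49, 37]
(9, 8)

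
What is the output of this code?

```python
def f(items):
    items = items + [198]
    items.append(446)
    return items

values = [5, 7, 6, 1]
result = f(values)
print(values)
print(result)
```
[5, 7, 6, 1]
[5, 7, 6, 1, 198, 446]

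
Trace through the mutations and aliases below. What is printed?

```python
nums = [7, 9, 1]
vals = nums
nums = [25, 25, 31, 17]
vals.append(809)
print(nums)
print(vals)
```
[25, 25, 31, 17]
[7, 9, 1, 809]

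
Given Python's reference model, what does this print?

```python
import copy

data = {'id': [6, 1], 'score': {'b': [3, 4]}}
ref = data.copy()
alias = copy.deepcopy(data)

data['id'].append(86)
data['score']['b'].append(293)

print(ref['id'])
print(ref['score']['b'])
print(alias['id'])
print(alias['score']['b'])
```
[6, 1, 86]
[3, 4, 293]
[6, 1]
[3, 4]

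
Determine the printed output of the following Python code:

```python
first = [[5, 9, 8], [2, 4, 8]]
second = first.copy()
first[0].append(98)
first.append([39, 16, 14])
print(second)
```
[[5, 9, 8, 98], [2, 4, 8]]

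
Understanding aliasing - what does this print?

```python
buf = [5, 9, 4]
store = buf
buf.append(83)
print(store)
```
[5, 9, 4, 83]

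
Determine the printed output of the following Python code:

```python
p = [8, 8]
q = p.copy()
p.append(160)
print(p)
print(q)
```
[8, 8, 160]
[8, 8]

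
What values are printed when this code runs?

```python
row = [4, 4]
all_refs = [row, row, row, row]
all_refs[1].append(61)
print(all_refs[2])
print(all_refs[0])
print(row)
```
[4, 4, 61]
[4, 4, 61]
[4, 4, 61]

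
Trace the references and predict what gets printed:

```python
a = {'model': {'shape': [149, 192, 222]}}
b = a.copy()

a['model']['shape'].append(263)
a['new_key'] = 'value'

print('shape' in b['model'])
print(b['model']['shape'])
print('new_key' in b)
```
True
[149, 192, 222, 263]
False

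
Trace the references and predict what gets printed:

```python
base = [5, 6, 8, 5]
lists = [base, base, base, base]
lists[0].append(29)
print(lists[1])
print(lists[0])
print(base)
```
[5, 6, 8, 5, 29]
[5, 6, 8, 5, 29]
[5, 6, 8, 5, 29]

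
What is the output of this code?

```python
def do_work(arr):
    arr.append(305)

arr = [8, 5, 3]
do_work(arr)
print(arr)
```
[8, 5, 3, 305]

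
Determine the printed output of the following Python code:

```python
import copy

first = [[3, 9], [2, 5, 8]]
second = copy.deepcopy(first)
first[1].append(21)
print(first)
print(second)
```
[[3, 9], [2, 5, 8, 21]]
[[3, 9], [2, 5, 8]]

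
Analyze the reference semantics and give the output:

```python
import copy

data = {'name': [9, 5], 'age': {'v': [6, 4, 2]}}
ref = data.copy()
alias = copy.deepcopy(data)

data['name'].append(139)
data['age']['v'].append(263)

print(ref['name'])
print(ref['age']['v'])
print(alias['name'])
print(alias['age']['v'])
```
[9, 5, 139]
[6, 4, 2, 263]
[9, 5]
[6, 4, 2]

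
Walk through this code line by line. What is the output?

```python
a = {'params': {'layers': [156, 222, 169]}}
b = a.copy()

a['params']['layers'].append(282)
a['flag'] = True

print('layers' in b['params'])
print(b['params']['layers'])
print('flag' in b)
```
True
[156, 222, 169, 282]
False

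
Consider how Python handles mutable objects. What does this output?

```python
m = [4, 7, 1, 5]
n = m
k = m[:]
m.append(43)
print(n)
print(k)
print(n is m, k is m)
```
[4, 7, 1, 5, 43]
[4, 7, 1, 5]
True False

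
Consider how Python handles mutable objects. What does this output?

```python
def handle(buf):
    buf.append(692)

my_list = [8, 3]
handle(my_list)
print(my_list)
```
[8, 3, 692]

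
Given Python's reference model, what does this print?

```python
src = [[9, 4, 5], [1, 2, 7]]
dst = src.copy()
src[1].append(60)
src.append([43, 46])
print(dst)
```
[[9, 4, 5], [1, 2, 7, 60]]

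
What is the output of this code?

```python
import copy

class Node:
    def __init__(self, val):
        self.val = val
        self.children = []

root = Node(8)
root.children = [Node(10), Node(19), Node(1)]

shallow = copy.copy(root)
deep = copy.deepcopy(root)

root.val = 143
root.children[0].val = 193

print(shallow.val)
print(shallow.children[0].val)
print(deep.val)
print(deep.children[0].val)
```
8
193
8
10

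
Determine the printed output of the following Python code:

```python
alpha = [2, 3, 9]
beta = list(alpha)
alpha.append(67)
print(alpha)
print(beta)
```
[2, 3, 9, 67]
[2, 3, 9]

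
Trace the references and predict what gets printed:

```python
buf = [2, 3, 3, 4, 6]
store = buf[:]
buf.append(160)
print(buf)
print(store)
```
[2, 3, 3, 4, 6, 160]
[2, 3, 3, 4, 6]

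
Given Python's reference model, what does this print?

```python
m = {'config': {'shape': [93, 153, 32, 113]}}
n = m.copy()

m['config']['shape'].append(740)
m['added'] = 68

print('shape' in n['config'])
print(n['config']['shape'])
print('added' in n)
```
True
[93, 153, 32, 113, 740]
False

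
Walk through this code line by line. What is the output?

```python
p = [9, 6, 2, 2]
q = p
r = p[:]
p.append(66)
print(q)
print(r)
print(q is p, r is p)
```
[9, 6, 2, 2, 66]
[9, 6, 2, 2]
True False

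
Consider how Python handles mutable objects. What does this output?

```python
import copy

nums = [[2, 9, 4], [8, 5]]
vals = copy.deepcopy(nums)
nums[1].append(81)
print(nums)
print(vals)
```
[[2, 9, 4], [8, 5, 81]]
[[2, 9, 4], [8, 5]]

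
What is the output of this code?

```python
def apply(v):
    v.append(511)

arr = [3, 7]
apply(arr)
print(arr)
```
[3, 7, 511]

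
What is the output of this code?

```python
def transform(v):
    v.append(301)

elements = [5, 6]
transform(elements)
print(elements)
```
[5, 6, 301]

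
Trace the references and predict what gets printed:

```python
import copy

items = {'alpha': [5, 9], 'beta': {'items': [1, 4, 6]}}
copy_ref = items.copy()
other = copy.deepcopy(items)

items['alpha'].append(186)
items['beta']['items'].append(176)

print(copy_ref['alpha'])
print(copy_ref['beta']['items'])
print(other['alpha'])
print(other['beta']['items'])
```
[5, 9, 186]
[1, 4, 6, 176]
[5, 9]
[1, 4, 6]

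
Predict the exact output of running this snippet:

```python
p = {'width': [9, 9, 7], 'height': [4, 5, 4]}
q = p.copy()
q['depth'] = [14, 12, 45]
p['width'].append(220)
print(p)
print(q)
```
{'width': [9, 9, 7, 220], 'height': [4, 5, 4]}
{'width': [9, 9, 7, 220], 'height': [4, 5, 4], 'depth': [14, 12, 45]}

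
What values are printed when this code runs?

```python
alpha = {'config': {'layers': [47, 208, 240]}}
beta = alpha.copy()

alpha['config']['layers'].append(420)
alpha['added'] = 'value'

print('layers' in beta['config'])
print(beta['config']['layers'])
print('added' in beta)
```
True
[47, 208, 240, 420]
False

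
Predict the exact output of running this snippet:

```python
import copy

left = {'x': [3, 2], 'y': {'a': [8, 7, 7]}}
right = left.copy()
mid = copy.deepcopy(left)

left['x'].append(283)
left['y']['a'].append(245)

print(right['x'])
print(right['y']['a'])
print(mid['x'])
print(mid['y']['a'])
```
[3, 2, 283]
[8, 7, 7, 245]
[3, 2]
[8, 7, 7]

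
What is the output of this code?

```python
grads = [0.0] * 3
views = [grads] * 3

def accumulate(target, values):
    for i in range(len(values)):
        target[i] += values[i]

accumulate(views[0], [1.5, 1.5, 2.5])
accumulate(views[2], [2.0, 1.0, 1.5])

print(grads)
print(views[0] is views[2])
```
[3.5, 2.5, 4.0]
True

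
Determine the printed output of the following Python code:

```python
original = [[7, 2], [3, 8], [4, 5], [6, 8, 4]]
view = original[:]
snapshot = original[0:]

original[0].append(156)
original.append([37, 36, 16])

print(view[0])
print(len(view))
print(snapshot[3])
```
[7, 2, 156]
4
[6, 8, 4]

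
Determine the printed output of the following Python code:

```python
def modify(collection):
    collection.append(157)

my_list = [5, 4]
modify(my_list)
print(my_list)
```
[5, 4, 157]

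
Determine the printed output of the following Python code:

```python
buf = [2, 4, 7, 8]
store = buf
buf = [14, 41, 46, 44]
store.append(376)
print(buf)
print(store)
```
[14, 41, 46, 44]
[2, 4, 7, 8, 376]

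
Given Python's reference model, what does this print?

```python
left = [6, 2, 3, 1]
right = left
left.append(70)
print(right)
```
[6, 2, 3, 1, 70]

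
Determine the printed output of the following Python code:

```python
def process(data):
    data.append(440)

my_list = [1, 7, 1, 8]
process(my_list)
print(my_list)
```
[1, 7, 1, 8, 440]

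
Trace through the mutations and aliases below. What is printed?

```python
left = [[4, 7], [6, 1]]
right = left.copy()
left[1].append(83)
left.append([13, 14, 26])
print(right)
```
[[4, 7], [6, 1, 83]]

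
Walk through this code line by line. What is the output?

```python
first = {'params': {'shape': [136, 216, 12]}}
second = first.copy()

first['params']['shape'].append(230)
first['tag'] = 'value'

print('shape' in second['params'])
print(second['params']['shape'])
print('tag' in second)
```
True
[136, 216, 12, 230]
False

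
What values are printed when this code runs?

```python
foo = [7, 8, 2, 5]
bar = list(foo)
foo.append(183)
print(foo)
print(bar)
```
[7, 8, 2, 5, 183]
[7, 8, 2, 5]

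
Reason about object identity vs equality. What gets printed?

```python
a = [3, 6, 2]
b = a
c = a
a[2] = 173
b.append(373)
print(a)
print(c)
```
[3, 6, 173, 373]
[3, 6, 173, 373]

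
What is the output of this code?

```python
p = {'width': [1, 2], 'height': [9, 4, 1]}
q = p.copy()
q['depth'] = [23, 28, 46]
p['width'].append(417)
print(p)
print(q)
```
{'width': [1, 2, 417], 'height': [9, 4, 1]}
{'width': [1, 2, 417], 'height': [9, 4, 1], 'depth': [23, 28, 46]}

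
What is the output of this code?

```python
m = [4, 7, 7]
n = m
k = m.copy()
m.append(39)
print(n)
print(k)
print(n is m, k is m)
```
[4, 7, 7, 39]
[4, 7, 7]
True False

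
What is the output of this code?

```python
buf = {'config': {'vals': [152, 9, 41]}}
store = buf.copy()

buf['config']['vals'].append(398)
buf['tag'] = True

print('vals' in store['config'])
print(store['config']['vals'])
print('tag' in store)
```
True
[152, 9, 41, 398]
False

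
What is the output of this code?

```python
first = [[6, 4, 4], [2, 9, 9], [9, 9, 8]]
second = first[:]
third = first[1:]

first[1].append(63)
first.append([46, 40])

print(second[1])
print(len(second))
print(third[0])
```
[2, 9, 9, 63]
3
[2, 9, 9, 63]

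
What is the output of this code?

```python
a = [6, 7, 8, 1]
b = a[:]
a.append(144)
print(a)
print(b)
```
[6, 7, 8, 1, 144]
[6, 7, 8, 1]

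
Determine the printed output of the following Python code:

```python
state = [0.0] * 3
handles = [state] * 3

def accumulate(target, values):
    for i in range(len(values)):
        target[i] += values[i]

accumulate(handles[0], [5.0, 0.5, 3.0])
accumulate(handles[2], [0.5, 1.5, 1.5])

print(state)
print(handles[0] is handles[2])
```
[5.5, 2.0, 4.5]
True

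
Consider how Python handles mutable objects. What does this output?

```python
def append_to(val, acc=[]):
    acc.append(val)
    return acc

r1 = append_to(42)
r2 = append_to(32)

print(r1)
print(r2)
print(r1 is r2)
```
[42, 32]
[42, 32]
True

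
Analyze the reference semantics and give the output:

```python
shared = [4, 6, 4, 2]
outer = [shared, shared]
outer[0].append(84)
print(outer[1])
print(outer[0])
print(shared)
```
[4, 6, 4, 2, 84]
[4, 6, 4, 2, 84]
[4, 6, 4, 2, 84]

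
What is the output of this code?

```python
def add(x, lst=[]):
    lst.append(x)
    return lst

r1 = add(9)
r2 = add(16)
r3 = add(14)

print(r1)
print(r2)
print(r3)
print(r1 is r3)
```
[9, 16, 14]
[9, 16, 14]
[9, 16, 14]
True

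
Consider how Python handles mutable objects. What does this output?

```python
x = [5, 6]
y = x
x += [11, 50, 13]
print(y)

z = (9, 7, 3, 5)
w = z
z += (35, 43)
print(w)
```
[5, 6, 11, 50, 13]
(9, 7, 3, 5)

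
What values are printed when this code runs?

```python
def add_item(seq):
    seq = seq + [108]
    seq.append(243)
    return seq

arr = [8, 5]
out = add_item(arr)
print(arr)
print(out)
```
[8, 5]
[8, 5, 108, 243]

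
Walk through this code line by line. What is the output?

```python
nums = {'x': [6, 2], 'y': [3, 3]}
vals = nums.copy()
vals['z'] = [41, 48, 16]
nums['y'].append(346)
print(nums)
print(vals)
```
{'x': [6, 2], 'y': [3, 3, 346]}
{'x': [6, 2], 'y': [3, 3, 346], 'z': [41, 48, 16]}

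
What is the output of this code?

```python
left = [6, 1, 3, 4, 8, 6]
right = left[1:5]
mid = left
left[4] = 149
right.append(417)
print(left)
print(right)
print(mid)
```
[6, 1, 3, 4, 149, 6]
[1, 3, 4, 8, 417]
[6, 1, 3, 4, 149, 6]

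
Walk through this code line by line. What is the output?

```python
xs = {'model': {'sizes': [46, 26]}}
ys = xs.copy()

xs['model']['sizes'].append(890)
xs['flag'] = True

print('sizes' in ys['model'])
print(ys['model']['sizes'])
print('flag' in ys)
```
True
[46, 26, 890]
False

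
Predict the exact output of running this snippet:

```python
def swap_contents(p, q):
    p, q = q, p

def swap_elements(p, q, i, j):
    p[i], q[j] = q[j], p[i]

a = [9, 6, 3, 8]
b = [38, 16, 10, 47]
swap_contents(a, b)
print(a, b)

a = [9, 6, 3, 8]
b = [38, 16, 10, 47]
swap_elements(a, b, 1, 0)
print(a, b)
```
[9, 6, 3, 8] [38, 16, 10, 47]
[9, 38, 3, 8] [6, 16, 10, 47]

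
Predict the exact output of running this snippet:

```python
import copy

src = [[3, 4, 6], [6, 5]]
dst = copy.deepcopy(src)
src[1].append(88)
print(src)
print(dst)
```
[[3, 4, 6], [6, 5, 88]]
[[3, 4, 6], [6, 5]]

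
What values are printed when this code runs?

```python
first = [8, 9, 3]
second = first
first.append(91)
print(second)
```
[8, 9, 3, 91]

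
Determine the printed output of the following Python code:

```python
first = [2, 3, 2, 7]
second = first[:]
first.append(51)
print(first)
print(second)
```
[2, 3, 2, 7, 51]
[2, 3, 2, 7]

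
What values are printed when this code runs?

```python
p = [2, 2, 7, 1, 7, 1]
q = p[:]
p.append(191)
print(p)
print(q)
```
[2, 2, 7, 1, 7, 1, 191]
[2, 2, 7, 1, 7, 1]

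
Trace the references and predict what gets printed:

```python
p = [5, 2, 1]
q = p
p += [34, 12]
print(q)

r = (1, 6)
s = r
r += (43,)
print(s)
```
[5, 2, 1, 34, 12]
(1, 6)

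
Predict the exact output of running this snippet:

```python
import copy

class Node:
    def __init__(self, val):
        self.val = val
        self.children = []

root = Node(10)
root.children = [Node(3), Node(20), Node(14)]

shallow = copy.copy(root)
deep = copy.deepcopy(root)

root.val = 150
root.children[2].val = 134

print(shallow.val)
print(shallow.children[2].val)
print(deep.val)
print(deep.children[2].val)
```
10
134
10
14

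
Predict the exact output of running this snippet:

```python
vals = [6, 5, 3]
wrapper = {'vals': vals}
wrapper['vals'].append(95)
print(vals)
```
[6, 5, 3, 95]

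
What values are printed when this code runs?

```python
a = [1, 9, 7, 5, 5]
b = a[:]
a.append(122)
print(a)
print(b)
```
[1, 9, 7, 5, 5, 122]
[1, 9, 7, 5, 5]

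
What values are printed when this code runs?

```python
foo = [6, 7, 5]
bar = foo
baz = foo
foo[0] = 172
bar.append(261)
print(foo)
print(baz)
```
[172, 7, 5, 261]
[172, 7, 5, 261]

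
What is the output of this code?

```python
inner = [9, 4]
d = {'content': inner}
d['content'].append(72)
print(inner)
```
[9, 4, 72]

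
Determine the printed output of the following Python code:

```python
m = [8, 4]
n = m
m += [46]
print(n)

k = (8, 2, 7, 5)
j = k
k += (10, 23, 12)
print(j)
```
[8, 4, 46]
(8, 2, 7, 5)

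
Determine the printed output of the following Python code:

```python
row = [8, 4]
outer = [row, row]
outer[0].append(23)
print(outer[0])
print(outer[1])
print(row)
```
[8, 4, 23]
[8, 4, 23]
[8, 4, 23]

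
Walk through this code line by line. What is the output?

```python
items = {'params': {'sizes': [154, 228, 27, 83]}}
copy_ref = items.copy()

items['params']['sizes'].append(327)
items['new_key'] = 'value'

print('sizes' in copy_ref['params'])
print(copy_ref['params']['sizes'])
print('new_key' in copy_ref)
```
True
[154, 228, 27, 83, 327]
False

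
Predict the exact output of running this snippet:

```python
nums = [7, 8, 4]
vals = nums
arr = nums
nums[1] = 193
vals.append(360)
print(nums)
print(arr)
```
[7, 193, 4, 360]
[7, 193, 4, 360]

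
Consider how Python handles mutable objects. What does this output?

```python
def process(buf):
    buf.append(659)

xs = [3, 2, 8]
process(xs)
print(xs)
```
[3, 2, 8, 659]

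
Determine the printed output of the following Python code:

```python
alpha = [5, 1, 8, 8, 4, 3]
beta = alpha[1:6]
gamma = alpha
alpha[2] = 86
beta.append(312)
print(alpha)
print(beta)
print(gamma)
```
[5, 1, 86, 8, 4, 3]
[1, 8, 8, 4, 3, 312]
[5, 1, 86, 8, 4, 3]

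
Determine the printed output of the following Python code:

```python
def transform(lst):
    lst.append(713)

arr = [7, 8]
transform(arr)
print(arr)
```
[7, 8, 713]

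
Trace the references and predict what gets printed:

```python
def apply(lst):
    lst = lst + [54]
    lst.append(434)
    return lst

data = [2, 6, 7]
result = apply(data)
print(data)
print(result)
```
[2, 6, 7]
[2, 6, 7, 54, 434]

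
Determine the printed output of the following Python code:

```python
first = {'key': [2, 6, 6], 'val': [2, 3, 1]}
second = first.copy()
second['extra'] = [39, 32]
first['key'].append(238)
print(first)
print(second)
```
{'key': [2, 6, 6, 238], 'val': [2, 3, 1]}
{'key': [2, 6, 6, 238], 'val': [2, 3, 1], 'extra': [39, 32]}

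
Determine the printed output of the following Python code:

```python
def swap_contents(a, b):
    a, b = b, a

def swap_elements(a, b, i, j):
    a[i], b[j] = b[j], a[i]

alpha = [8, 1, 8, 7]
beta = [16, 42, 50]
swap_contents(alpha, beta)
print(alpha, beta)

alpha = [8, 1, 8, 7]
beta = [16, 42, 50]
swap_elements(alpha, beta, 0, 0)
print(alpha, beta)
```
[8, 1, 8, 7] [16, 42, 50]
[16, 1, 8, 7] [8, 42, 50]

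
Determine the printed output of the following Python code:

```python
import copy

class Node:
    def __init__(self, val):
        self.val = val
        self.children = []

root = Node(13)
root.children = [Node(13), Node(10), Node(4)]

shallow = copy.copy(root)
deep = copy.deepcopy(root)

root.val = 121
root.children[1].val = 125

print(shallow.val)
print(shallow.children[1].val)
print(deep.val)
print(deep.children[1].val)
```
13
125
13
10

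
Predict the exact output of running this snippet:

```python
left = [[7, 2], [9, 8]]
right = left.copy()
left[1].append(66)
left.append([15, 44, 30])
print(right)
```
[[7, 2], [9, 8, 66]]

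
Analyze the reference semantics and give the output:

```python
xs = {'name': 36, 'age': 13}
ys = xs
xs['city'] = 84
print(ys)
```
{'name': 36, 'age': 13, 'city': 84}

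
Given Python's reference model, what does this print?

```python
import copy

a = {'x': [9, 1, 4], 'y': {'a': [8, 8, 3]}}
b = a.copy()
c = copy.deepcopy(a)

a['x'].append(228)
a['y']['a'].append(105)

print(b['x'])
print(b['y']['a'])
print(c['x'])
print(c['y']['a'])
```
[9, 1, 4, 228]
[8, 8, 3, 105]
[9, 1, 4]
[8, 8, 3]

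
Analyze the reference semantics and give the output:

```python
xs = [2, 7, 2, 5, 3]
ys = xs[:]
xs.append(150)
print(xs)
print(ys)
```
[2, 7, 2, 5, 3, 150]
[2, 7, 2, 5, 3]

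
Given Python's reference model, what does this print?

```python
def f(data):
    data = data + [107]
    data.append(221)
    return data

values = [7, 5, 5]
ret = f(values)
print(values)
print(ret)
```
[7, 5, 5]
[7, 5, 5, 107, 221]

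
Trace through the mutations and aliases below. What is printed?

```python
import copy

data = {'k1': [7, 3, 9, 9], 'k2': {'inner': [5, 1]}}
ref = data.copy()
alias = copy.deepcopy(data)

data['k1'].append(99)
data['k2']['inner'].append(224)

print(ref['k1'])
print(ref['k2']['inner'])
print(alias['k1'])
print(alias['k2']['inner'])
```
[7, 3, 9, 9, 99]
[5, 1, 224]
[7, 3, 9, 9]
[5, 1]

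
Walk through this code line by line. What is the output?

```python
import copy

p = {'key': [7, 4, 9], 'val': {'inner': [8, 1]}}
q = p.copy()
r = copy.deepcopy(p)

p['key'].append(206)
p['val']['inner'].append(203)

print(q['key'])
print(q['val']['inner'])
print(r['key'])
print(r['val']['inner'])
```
[7, 4, 9, 206]
[8, 1, 203]
[7, 4, 9]
[8, 1]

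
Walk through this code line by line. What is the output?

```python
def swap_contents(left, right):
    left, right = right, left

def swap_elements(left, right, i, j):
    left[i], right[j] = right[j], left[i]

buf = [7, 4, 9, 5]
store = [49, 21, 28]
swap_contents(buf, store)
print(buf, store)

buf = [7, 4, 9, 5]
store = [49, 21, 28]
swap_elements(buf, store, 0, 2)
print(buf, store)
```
[7, 4, 9, 5] [49, 21, 28]
[28, 4, 9, 5] [49, 21, 7]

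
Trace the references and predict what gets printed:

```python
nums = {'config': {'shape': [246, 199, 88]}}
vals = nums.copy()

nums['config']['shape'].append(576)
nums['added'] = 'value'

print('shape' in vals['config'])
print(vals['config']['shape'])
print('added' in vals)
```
True
[246, 199, 88, 576]
False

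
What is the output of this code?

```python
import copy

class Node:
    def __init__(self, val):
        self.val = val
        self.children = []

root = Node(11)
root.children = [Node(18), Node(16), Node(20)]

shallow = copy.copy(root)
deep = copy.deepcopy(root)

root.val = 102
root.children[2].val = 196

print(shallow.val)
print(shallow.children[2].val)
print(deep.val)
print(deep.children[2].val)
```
11
196
11
20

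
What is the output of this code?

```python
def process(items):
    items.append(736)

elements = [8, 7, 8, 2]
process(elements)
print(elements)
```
[8, 7, 8, 2, 736]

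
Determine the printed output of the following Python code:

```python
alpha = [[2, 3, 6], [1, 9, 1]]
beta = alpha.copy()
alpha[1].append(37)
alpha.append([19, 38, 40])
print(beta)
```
[[2, 3, 6], [1, 9, 1, 37]]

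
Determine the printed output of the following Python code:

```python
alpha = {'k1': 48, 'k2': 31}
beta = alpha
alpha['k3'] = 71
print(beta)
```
{'k1': 48, 'k2': 31, 'k3': 71}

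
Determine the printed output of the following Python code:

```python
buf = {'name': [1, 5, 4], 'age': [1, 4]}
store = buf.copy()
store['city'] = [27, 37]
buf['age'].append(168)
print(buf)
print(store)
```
{'name': [1, 5, 4], 'age': [1, 4, 168]}
{'name': [1, 5, 4], 'age': [1, 4, 168], 'city': [27, 37]}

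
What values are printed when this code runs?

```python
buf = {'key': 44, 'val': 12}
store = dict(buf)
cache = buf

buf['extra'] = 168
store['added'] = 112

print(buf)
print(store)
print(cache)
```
{'key': 44, 'val': 12, 'extra': 168}
{'key': 44, 'val': 12, 'added': 112}
{'key': 44, 'val': 12, 'extra': 168}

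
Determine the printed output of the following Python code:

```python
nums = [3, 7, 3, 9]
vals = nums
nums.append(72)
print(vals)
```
[3, 7, 3, 9, 72]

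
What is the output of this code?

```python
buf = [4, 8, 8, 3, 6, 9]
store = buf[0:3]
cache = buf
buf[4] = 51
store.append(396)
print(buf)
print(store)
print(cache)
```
[4, 8, 8, 3, 51, 9]
[4, 8, 8, 396]
[4, 8, 8, 3, 51, 9]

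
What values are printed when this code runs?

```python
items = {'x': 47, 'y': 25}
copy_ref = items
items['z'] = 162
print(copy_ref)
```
{'x': 47, 'y': 25, 'z': 162}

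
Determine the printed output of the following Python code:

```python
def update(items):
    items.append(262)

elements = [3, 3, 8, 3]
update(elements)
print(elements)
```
[3, 3, 8, 3, 262]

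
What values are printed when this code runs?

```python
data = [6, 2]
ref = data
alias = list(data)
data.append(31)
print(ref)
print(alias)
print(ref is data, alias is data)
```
[6, 2, 31]
[6, 2]
True False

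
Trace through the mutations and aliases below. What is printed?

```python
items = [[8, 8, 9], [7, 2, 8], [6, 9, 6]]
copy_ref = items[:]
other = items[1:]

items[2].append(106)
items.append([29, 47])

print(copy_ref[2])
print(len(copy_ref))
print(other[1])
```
[6, 9, 6, 106]
3
[6, 9, 6, 106]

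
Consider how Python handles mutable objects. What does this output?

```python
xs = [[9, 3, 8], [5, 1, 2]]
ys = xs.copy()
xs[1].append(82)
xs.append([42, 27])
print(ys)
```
[[9, 3, 8], [5, 1, 2, 82]]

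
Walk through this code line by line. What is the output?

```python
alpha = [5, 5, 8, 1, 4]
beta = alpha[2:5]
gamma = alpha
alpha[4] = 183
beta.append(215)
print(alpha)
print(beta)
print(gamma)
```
[5, 5, 8, 1, 183]
[8, 1, 4, 215]
[5, 5, 8, 1, 183]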